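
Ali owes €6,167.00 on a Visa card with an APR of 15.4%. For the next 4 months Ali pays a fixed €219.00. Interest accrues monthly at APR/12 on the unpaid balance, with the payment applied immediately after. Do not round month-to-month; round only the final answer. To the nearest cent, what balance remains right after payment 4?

€5,596.71

Monthly rate r = 15.4%/12 = 1.28333% = 0.0128333.
Each month: B ← B·(1+r) − €219.00.
Month 1: interest €79.14; balance after payment €6,027.14.
Month 2: interest €77.35; balance after payment €5,885.49.
Month 3: interest €75.53; balance after payment €5,742.02.
Month 4: interest €73.69; balance after payment €5,596.71.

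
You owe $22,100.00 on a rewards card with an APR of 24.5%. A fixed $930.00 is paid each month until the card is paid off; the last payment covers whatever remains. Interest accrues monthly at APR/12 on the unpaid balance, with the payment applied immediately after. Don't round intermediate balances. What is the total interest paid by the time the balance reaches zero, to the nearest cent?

Monthly rate r = 24.5%/12 = 2.04167% = 0.0204167.
Payoff takes n = ⌈−ln(1 − rB₀/P)/ln(1+r)⌉ = ⌈32.849⌉ = 33 payments; the last is $791.07.
Total paid = 32·$930.00 + $791.07 = $30,551.07.
Total interest = total paid − principal = $30,551.07 − $22,100.00 = $8,451.07.

$8,451.07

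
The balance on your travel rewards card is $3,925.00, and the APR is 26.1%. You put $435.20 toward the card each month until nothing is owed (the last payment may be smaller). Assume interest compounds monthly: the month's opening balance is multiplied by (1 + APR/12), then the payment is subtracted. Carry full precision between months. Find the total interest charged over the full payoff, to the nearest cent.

$492.04

Monthly rate r = 26.1%/12 = 2.175% = 0.02175.
Payoff takes n = ⌈−ln(1 − rB₀/P)/ln(1+r)⌉ = ⌈10.148⌉ = 11 payments; the last is $65.04.
Total paid = 10·$435.20 + $65.04 = $4,417.04.
Total interest = total paid − principal = $4,417.04 − $3,925.00 = $492.04.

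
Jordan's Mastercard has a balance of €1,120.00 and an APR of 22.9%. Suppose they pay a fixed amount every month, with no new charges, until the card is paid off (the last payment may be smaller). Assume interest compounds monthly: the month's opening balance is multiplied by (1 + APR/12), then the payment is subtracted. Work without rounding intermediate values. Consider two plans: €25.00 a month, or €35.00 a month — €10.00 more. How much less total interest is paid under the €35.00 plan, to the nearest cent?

€806.61

Monthly rate r = 22.9%/12 = 1.90833% = 0.0190833.
At €25.00/mo: n = ⌈−ln(1 − rB₀/P)/ln(1+r)⌉ = 103 payments (last €3.20); total interest = total paid − €1,120.00 = €1,433.20.
At €35.00/mo: 50 payments (last €31.59); total interest €626.59.
Interest saved = €1,433.20 − €626.59 = €806.61.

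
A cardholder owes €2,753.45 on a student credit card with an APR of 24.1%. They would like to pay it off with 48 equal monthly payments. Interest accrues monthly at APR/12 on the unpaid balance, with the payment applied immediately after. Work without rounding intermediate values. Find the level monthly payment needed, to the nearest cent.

Monthly rate r = 24.1%/12 = 2.00833% = 0.0200833.
Level-payment amortization: P = B₀·r / (1 − (1+r)^(−n)) = 2753.45·0.0200833 / (1 − 1.02008^(−48)).
Denominator 1 − (1+r)^(−48) = 0.614975195.
P = 55.2985 / 0.614975195 ≈ 89.92.

€89.92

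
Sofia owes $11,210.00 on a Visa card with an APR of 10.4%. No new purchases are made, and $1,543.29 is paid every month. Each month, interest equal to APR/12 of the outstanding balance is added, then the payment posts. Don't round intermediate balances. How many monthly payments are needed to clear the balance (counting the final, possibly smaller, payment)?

Monthly rate r = 10.4%/12 = 0.866667% = 0.00866667.
Recurrence: B ← B·(1+r) − $1,543.29.
Month 1: interest $97.15; balance after payment $9,763.86.
Month 2: interest $84.62; balance after payment $8,305.19.
Closed form: n = −ln(1 − rB₀/P)/ln(1+r) = −ln(0.93705)/ln(1.00867) ≈ 7.535, so the balance reaches zero during payment 8.

8 months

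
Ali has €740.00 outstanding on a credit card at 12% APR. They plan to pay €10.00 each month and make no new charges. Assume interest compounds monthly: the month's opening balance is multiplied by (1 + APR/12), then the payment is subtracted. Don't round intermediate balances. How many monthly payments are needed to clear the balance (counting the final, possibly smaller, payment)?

136 months

Monthly rate r = 12%/12 = 1% = 0.01.
Recurrence: B ← B·(1+r) − €10.00.
Month 1: interest €7.40; balance after payment €737.40.
Month 2: interest €7.37; balance after payment €734.77.
Closed form: n = −ln(1 − rB₀/P)/ln(1+r) = −ln(0.26)/ln(1.01) ≈ 135.380, so the balance reaches zero during payment 136.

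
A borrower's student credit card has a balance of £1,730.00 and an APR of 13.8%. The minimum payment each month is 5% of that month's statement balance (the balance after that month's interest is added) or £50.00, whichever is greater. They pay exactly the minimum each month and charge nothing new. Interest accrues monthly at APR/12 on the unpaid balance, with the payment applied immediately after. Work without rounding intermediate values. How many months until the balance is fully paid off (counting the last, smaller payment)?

Monthly rate r = 13.8%/12 = 1.15% = 0.0115.
While 5% of the post-interest balance exceeds £50.00, each month B ← (B·(1+r))·(1 − 0.05), i.e. B shrinks by the factor (1+r)·0.95 = 0.96093.
This holds for months 1–15. Entering month 16 the balance is £951.46; 5% of the post-interest balance is now below £50.00, so the flat £50.00 minimum applies from here.
From month 16 a fixed £50.00 at rate r clears £951.46 in 22 more payments. Total: 15 + 22 = 37 months.

37 months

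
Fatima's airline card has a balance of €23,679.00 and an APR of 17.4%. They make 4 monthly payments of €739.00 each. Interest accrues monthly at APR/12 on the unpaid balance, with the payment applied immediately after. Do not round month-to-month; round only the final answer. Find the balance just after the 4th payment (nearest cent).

Monthly rate r = 17.4%/12 = 1.45% = 0.0145.
Each month: B ← B·(1+r) − €739.00.
Month 1: interest €343.35; balance after payment €23,283.35.
Month 2: interest €337.61; balance after payment €22,881.95.
Month 3: interest €331.79; balance after payment €22,474.74.
Month 4: interest €325.88; balance after payment €22,061.63.

€22,061.63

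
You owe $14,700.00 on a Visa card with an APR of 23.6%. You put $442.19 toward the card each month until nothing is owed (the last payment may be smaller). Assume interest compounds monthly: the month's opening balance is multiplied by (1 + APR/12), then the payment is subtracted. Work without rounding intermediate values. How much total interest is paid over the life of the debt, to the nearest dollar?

$9,384

Monthly rate r = 23.6%/12 = 1.96667% = 0.0196667.
Payoff takes n = ⌈−ln(1 − rB₀/P)/ln(1+r)⌉ = ⌈54.463⌉ = 55 payments; the last is $205.91.
Total paid = 54·$442.19 + $205.91 = $24,084.17.
Total interest = total paid − principal = $24,084.17 − $14,700.00 = $9,384.17.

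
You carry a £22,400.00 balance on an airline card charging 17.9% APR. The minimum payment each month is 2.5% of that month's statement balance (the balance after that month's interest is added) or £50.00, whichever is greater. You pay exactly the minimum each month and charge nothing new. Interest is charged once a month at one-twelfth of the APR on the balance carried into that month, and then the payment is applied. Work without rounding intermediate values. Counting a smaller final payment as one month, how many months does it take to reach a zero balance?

292 months

Monthly rate r = 17.9%/12 = 1.49167% = 0.0149167.
While 2.5% of the post-interest balance exceeds £50.00, each month B ← (B·(1+r))·(1 − 0.025), i.e. B shrinks by the factor (1+r)·0.975 = 0.98954.
This holds for months 1–232. Entering month 233 the balance is £1,955.10; 2.5% of the post-interest balance is now below £50.00, so the flat £50.00 minimum applies from here.
From month 233 a fixed £50.00 at rate r clears £1,955.10 in 60 more payments. Total: 232 + 60 = 292 months.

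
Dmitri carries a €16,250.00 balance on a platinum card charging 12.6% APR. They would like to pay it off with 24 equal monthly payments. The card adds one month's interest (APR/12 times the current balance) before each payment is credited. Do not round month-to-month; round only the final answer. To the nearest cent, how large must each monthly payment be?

Monthly rate r = 12.6%/12 = 1.05% = 0.0105.
Level-payment amortization: P = B₀·r / (1 − (1+r)^(−n)) = 16250.00·0.0105 / (1 − 1.0105^(−24)).
Denominator 1 − (1+r)^(−24) = 0.221733438.
P = 170.625 / 0.221733438 ≈ 769.51.

€769.51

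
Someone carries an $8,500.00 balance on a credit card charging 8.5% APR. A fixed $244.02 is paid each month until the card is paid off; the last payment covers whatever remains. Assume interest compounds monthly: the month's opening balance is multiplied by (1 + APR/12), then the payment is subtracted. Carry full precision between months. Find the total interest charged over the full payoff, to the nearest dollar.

Monthly rate r = 8.5%/12 = 0.708333% = 0.00708333.
Payoff takes n = ⌈−ln(1 − rB₀/P)/ln(1+r)⌉ = ⌈40.142⌉ = 41 payments; the last is $34.81.
Total paid = 40·$244.02 + $34.81 = $9,795.61.
Total interest = total paid − principal = $9,795.61 − $8,500.00 = $1,295.61.

$1,296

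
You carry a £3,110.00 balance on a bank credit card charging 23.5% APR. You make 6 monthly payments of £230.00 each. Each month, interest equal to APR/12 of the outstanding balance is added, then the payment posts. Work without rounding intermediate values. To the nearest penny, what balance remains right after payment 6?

Monthly rate r = 23.5%/12 = 1.95833% = 0.0195833.
Each month: B ← B·(1+r) − £230.00.
Month 1: interest £60.90; balance after payment £2,940.90.
Month 2: interest £57.59; balance after payment £2,768.50.
Month 3: interest £54.22; balance after payment £2,592.71.
Month 4: interest £50.77; balance after payment £2,413.49.
Month 5: interest £47.26; balance after payment £2,230.75.
Month 6: interest £43.69; balance after payment £2,044.44.

£2,044.44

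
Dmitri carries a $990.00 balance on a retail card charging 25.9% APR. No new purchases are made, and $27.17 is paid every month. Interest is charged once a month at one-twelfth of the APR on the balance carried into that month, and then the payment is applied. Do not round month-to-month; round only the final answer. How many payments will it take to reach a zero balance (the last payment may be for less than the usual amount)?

73 months

Monthly rate r = 25.9%/12 = 2.15833% = 0.0215833.
Recurrence: B ← B·(1+r) − $27.17.
Month 1: interest $21.37; balance after payment $984.20.
Month 2: interest $21.24; balance after payment $978.27.
Closed form: n = −ln(1 − rB₀/P)/ln(1+r) = −ln(0.21356)/ln(1.02158) ≈ 72.298, so the balance reaches zero during payment 73.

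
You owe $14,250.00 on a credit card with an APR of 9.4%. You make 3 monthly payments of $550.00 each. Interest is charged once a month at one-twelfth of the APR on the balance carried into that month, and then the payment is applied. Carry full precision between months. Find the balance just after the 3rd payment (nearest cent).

$12,924.55

Monthly rate r = 9.4%/12 = 0.783333% = 0.00783333.
Each month: B ← B·(1+r) − $550.00.
Month 1: interest $111.62; balance after payment $13,811.62.
Month 2: interest $108.19; balance after payment $13,369.82.
Month 3: interest $104.73; balance after payment $12,924.55.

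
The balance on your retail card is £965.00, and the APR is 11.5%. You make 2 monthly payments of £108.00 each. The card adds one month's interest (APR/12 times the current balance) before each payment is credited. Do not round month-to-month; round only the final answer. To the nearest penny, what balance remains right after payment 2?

Monthly rate r = 11.5%/12 = 0.958333% = 0.00958333.
Each month: B ← B·(1+r) − £108.00.
Month 1: interest £9.25; balance after payment £866.25.
Month 2: interest £8.30; balance after payment £766.55.

£766.55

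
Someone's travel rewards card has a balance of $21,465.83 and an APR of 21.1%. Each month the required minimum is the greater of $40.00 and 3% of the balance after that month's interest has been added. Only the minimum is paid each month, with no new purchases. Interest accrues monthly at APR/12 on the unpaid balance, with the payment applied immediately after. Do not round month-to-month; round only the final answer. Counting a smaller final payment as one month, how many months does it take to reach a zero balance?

264 months

Monthly rate r = 21.1%/12 = 1.75833% = 0.0175833.
While 3% of the post-interest balance exceeds $40.00, each month B ← (B·(1+r))·(1 − 0.03), i.e. B shrinks by the factor (1+r)·0.97 = 0.98706.
This holds for months 1–215. Entering month 216 the balance is $1,303.82; 3% of the post-interest balance is now below $40.00, so the flat $40.00 minimum applies from here.
From month 216 a fixed $40.00 at rate r clears $1,303.82 in 49 more payments. Total: 215 + 49 = 264 months.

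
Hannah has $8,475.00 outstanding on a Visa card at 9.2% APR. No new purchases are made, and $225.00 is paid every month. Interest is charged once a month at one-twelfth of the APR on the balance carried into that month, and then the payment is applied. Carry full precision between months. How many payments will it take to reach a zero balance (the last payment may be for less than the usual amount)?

Monthly rate r = 9.2%/12 = 0.766667% = 0.00766667.
Recurrence: B ← B·(1+r) − $225.00.
Month 1: interest $64.97; balance after payment $8,314.98.
Month 2: interest $63.75; balance after payment $8,153.72.
Closed form: n = −ln(1 − rB₀/P)/ln(1+r) = −ln(0.71122)/ln(1.00767) ≈ 44.618, so the balance reaches zero during payment 45.

45 months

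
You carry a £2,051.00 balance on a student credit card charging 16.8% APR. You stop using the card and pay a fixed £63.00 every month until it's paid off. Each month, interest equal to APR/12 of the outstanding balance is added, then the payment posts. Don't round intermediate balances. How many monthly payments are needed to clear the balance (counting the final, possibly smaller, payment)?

Monthly rate r = 16.8%/12 = 1.4% = 0.014.
Recurrence: B ← B·(1+r) − £63.00.
Month 1: interest £28.71; balance after payment £2,016.71.
Month 2: interest £28.23; balance after payment £1,981.95.
Closed form: n = −ln(1 − rB₀/P)/ln(1+r) = −ln(0.54422)/ln(1.014) ≈ 43.760, so the balance reaches zero during payment 44.

44 payments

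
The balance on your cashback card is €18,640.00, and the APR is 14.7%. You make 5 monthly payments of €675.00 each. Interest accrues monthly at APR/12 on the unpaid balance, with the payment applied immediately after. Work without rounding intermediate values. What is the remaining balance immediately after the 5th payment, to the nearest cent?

€16,351.31

Monthly rate r = 14.7%/12 = 1.225% = 0.01225.
Each month: B ← B·(1+r) − €675.00.
Month 1: interest €228.34; balance after payment €18,193.34.
Month 2: interest €222.87; balance after payment €17,741.21.
Month 3: interest €217.33; balance after payment €17,283.54.
Month 4: interest €211.72; balance after payment €16,820.26.
Month 5: interest €206.05; balance after payment €16,351.31.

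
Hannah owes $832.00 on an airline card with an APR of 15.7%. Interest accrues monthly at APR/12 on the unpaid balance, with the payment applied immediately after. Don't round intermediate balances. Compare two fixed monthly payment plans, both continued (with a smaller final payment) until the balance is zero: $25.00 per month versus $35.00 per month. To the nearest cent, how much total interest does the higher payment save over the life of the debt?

$96.35

Monthly rate r = 15.7%/12 = 1.30833% = 0.0130833.
At $25.00/mo: n = ⌈−ln(1 − rB₀/P)/ln(1+r)⌉ = 44 payments (last $24.48); total interest = total paid − $832.00 = $267.48.
At $35.00/mo: 29 payments (last $23.13); total interest $171.13.
Interest saved = $267.48 − $171.13 = $96.35.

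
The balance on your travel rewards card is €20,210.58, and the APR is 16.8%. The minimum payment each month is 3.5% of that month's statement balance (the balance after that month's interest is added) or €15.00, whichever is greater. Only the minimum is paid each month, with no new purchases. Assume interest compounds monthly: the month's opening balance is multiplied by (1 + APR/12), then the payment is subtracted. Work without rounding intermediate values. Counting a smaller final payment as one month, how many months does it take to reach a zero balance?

Monthly rate r = 16.8%/12 = 1.4% = 0.014.
While 3.5% of the post-interest balance exceeds €15.00, each month B ← (B·(1+r))·(1 − 0.035), i.e. B shrinks by the factor (1+r)·0.965 = 0.97851.
This holds for months 1–179. Entering month 180 the balance is €413.77; 3.5% of the post-interest balance is now below €15.00, so the flat €15.00 minimum applies from here.
From month 180 a fixed €15.00 at rate r clears €413.77 in 36 more payments. Total: 179 + 36 = 215 months.

215 months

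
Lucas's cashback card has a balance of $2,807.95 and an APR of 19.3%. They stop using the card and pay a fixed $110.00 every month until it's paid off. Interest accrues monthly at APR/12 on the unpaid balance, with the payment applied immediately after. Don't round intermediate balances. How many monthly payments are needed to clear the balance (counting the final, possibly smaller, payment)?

Monthly rate r = 19.3%/12 = 1.60833% = 0.0160833.
Recurrence: B ← B·(1+r) − $110.00.
Month 1: interest $45.16; balance after payment $2,743.11.
Month 2: interest $44.12; balance after payment $2,677.23.
Closed form: n = −ln(1 − rB₀/P)/ln(1+r) = −ln(0.58944)/ln(1.01608) ≈ 33.128, so the balance reaches zero during payment 34.

34 months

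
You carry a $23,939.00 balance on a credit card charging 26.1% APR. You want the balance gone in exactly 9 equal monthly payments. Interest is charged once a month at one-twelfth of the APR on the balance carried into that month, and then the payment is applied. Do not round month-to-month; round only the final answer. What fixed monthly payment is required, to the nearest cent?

Monthly rate r = 26.1%/12 = 2.175% = 0.02175.
Level-payment amortization: P = B₀·r / (1 − (1+r)^(−n)) = 23939.00·0.02175 / (1 − 1.02175^(−9)).
Denominator 1 − (1+r)^(−9) = 0.176055076.
P = 520.673 / 0.176055076 ≈ 2957.45.

$2,957.45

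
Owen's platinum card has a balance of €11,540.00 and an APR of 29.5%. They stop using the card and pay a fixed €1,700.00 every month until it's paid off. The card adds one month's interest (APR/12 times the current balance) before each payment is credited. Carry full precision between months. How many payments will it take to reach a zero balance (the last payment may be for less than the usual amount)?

Monthly rate r = 29.5%/12 = 2.45833% = 0.0245833.
Recurrence: B ← B·(1+r) − €1,700.00.
Month 1: interest €283.69; balance after payment €10,123.69.
Month 2: interest €248.87; balance after payment €8,672.57.
Closed form: n = −ln(1 − rB₀/P)/ln(1+r) = −ln(0.83312)/ln(1.02458) ≈ 7.518, so the balance reaches zero during payment 8.

8 payments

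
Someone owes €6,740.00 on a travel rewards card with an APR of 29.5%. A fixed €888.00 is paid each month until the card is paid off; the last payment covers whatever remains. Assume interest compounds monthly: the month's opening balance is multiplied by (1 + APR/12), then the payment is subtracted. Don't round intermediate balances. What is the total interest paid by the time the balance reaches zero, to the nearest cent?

€813.93

Monthly rate r = 29.5%/12 = 2.45833% = 0.0245833.
Payoff takes n = ⌈−ln(1 − rB₀/P)/ln(1+r)⌉ = ⌈8.504⌉ = 9 payments; the last is €449.93.
Total paid = 8·€888.00 + €449.93 = €7,553.93.
Total interest = total paid − principal = €7,553.93 − €6,740.00 = €813.93.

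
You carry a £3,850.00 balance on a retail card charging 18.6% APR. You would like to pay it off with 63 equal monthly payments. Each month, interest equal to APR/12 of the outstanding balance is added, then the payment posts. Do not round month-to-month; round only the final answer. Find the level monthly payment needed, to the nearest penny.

Monthly rate r = 18.6%/12 = 1.55% = 0.0155.
Level-payment amortization: P = B₀·r / (1 − (1+r)^(−n)) = 3850.00·0.0155 / (1 − 1.0155^(−63)).
Denominator 1 − (1+r)^(−63) = 0.620541267.
P = 59.675 / 0.620541267 ≈ 96.17.

£96.17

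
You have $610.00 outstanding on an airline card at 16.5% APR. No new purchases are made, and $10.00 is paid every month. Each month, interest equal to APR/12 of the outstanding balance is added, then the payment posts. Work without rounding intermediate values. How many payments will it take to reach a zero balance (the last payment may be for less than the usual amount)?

Monthly rate r = 16.5%/12 = 1.375% = 0.01375.
Recurrence: B ← B·(1+r) − $10.00.
Month 1: interest $8.39; balance after payment $608.39.
Month 2: interest $8.37; balance after payment $606.75.
Closed form: n = −ln(1 − rB₀/P)/ln(1+r) = −ln(0.16125)/ln(1.01375) ≈ 133.623, so the balance reaches zero during payment 134.

134 months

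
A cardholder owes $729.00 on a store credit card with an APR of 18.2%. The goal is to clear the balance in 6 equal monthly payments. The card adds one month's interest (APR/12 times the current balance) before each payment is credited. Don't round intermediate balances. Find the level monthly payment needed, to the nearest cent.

Monthly rate r = 18.2%/12 = 1.51667% = 0.0151667.
Level-payment amortization: P = B₀·r / (1 − (1+r)^(−n)) = 729.00·0.0151667 / (1 − 1.01517^(−6)).
Denominator 1 − (1+r)^(−6) = 0.0863583167.
P = 11.0565 / 0.0863583167 ≈ 128.03.

$128.03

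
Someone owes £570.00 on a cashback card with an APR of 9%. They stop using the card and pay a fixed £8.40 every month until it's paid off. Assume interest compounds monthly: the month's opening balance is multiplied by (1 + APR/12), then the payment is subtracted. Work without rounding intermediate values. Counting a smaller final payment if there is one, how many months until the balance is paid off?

96 months

Monthly rate r = 9%/12 = 0.75% = 0.0075.
Recurrence: B ← B·(1+r) − £8.40.
Month 1: interest £4.27; balance after payment £565.88.
Month 2: interest £4.24; balance after payment £561.72.
Closed form: n = −ln(1 − rB₀/P)/ln(1+r) = −ln(0.49107)/ln(1.0075) ≈ 95.177, so the balance reaches zero during payment 96.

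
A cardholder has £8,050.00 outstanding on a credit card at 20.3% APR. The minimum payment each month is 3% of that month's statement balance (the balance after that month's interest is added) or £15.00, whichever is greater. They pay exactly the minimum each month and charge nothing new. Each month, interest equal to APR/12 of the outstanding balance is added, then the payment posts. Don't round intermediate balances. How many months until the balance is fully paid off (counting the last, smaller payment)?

253 months

Monthly rate r = 20.3%/12 = 1.69167% = 0.0169167.
While 3% of the post-interest balance exceeds £15.00, each month B ← (B·(1+r))·(1 − 0.03), i.e. B shrinks by the factor (1+r)·0.97 = 0.98641.
This holds for months 1–205. Entering month 206 the balance is £486.97; 3% of the post-interest balance is now below £15.00, so the flat £15.00 minimum applies from here.
From month 206 a fixed £15.00 at rate r clears £486.97 in 48 more payments. Total: 205 + 48 = 253 months.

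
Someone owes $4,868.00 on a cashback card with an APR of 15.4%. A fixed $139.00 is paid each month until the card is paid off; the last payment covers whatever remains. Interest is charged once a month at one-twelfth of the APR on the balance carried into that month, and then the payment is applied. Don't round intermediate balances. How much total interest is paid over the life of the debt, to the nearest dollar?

Monthly rate r = 15.4%/12 = 1.28333% = 0.0128333.
Payoff takes n = ⌈−ln(1 − rB₀/P)/ln(1+r)⌉ = ⌈46.804⌉ = 47 payments; the last is $111.85.
Total paid = 46·$139.00 + $111.85 = $6,505.85.
Total interest = total paid − principal = $6,505.85 − $4,868.00 = $1,637.85.

$1,638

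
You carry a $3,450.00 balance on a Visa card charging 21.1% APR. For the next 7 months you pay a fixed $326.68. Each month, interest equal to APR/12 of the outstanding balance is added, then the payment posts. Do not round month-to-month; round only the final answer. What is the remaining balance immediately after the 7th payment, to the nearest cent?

$1,486.72

Monthly rate r = 21.1%/12 = 1.75833% = 0.0175833.
Each month: B ← B·(1+r) − $326.68.
Month 1: interest $60.66; balance after payment $3,183.98.
Month 2: interest $55.99; balance after payment $2,913.29.
Month 3: interest $51.23; balance after payment $2,637.83.
Month 4: interest $46.38; balance after payment $2,357.53.
Month 5: interest $41.45; balance after payment $2,072.31.
Month 6: interest $36.44; balance after payment $1,782.07.
Month 7: interest $31.33; balance after payment $1,486.72.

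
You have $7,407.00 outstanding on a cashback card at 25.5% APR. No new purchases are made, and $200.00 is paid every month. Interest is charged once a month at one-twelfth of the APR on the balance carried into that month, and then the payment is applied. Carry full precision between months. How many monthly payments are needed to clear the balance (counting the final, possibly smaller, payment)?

74 months

Monthly rate r = 25.5%/12 = 2.125% = 0.02125.
Recurrence: B ← B·(1+r) − $200.00.
Month 1: interest $157.40; balance after payment $7,364.40.
Month 2: interest $156.49; balance after payment $7,320.89.
Closed form: n = −ln(1 − rB₀/P)/ln(1+r) = −ln(0.21301)/ln(1.02125) ≈ 73.544, so the balance reaches zero during payment 74.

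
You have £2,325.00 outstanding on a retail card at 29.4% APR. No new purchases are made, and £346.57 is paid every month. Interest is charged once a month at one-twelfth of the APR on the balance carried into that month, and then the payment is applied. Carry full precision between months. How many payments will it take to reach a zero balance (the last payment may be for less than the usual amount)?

8 months

Monthly rate r = 29.4%/12 = 2.45% = 0.0245.
Recurrence: B ← B·(1+r) − £346.57.
Month 1: interest £56.96; balance after payment £2,035.39.
Month 2: interest £49.87; balance after payment £1,738.69.
Closed form: n = −ln(1 − rB₀/P)/ln(1+r) = −ln(0.83564)/ln(1.0245) ≈ 7.418, so the balance reaches zero during payment 8.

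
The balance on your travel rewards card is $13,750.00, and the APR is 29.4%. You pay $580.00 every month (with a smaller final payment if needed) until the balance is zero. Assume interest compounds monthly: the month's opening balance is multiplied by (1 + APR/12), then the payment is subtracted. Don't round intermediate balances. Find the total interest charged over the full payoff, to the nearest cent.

$7,084.59

Monthly rate r = 29.4%/12 = 2.45% = 0.0245.
Payoff takes n = ⌈−ln(1 − rB₀/P)/ln(1+r)⌉ = ⌈35.921⌉ = 36 payments; the last is $534.59.
Total paid = 35·$580.00 + $534.59 = $20,834.59.
Total interest = total paid − principal = $20,834.59 − $13,750.00 = $7,084.59.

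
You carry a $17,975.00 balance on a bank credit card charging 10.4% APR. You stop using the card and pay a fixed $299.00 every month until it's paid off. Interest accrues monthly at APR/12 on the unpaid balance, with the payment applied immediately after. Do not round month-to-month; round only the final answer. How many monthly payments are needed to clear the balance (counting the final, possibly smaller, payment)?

Monthly rate r = 10.4%/12 = 0.866667% = 0.00866667.
Recurrence: B ← B·(1+r) − $299.00.
Month 1: interest $155.78; balance after payment $17,831.78.
Month 2: interest $154.54; balance after payment $17,687.33.
Closed form: n = −ln(1 − rB₀/P)/ln(1+r) = −ln(0.47899)/ln(1.00867) ≈ 85.300, so the balance reaches zero during payment 86.

86 months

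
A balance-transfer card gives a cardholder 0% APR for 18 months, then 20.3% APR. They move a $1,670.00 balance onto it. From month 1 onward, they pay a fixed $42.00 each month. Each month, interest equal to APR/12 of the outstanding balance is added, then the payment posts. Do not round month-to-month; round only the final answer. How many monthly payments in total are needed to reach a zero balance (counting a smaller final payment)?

Promo months 1–18 at r₀ = 0%/12 = 0; months 19+ at r₁ = 20.3%/12 = 0.0169167.
After month 18 (no interest yet): B = $1,670.00 − 18·$42.00 = $914.00.
Then at r₁ with $42.00/mo: n₂ = −ln(1 − r₁·B/P)/ln(1+r₁) ≈ 27.37 → 28 more payments.

46 months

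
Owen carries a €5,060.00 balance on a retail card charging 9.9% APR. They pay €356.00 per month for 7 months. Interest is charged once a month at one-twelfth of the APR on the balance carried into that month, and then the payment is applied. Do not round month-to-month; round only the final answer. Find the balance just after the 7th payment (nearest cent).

€2,805.02

Monthly rate r = 9.9%/12 = 0.825% = 0.00825.
Each month: B ← B·(1+r) − €356.00.
Month 1: interest €41.75; balance after payment €4,745.74.
Month 2: interest €39.15; balance after payment €4,428.90.
Month 3: interest €36.54; balance after payment €4,109.44.
Month 4: interest €33.90; balance after payment €3,787.34.
Month 5: interest €31.25; balance after payment €3,462.58.
Month 6: interest €28.57; balance after payment €3,135.15.
Month 7: interest €25.86; balance after payment €2,805.02.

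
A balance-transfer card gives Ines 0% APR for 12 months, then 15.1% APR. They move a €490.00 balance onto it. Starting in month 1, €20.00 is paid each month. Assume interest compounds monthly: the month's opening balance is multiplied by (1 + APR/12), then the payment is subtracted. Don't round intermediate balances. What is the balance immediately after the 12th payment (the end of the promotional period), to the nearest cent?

Promo months 1–12 at r₀ = 0%/12 = 0; months 13+ at r₁ = 15.1%/12 = 0.0125833.
After month 12 (no interest yet): B = €490.00 − 12·€20.00 = €250.00.

€250.00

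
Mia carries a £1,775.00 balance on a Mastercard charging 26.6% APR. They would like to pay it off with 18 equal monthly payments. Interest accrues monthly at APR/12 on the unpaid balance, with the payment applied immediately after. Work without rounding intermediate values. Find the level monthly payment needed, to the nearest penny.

£120.66

Monthly rate r = 26.6%/12 = 2.21667% = 0.0221667.
Level-payment amortization: P = B₀·r / (1 − (1+r)^(−n)) = 1775.00·0.0221667 / (1 − 1.02217^(−18)).
Denominator 1 − (1+r)^(−18) = 0.326078763.
P = 39.3458 / 0.326078763 ≈ 120.66.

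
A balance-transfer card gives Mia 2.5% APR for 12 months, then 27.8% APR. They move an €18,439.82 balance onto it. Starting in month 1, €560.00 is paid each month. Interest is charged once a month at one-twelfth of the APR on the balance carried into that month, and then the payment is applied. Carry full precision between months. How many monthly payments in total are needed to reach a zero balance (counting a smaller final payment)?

43 months

Promo months 1–12 at r₀ = 2.5%/12 = 0.00208333; months 13+ at r₁ = 27.8%/12 = 0.0231667.
After month 12: iterate B ← B·(1+r₀) − €560.00 for 12 months → €12,108.60.
Then at r₁ with €560.00/mo: n₂ = −ln(1 − r₁·B/P)/ln(1+r₁) ≈ 30.35 → 31 more payments.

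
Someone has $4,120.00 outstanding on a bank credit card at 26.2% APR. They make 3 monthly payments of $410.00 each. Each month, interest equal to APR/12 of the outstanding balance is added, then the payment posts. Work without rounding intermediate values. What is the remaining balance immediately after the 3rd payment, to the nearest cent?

$3,138.74

Monthly rate r = 26.2%/12 = 2.18333% = 0.0218333.
Each month: B ← B·(1+r) − $410.00.
Month 1: interest $89.95; balance after payment $3,799.95.
Month 2: interest $82.97; balance after payment $3,472.92.
Month 3: interest $75.83; balance after payment $3,138.74.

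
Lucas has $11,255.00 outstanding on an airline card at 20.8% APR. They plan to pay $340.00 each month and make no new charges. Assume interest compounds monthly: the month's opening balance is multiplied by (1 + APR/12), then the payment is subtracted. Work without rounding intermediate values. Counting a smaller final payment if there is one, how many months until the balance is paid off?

Monthly rate r = 20.8%/12 = 1.73333% = 0.0173333.
Recurrence: B ← B·(1+r) − $340.00.
Month 1: interest $195.09; balance after payment $11,110.09.
Month 2: interest $192.57; balance after payment $10,962.66.
Closed form: n = −ln(1 − rB₀/P)/ln(1+r) = −ln(0.42622)/ln(1.01733) ≈ 49.626, so the balance reaches zero during payment 50.

50 months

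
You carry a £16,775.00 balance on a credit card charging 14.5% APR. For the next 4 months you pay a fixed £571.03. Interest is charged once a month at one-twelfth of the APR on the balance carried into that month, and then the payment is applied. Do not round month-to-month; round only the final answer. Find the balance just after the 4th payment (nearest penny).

Monthly rate r = 14.5%/12 = 1.20833% = 0.0120833.
Each month: B ← B·(1+r) − £571.03.
Month 1: interest £202.70; balance after payment £16,406.67.
Month 2: interest £198.25; balance after payment £16,033.89.
Month 3: interest £193.74; balance after payment £15,656.60.
Month 4: interest £189.18; balance after payment £15,274.75.

£15,274.75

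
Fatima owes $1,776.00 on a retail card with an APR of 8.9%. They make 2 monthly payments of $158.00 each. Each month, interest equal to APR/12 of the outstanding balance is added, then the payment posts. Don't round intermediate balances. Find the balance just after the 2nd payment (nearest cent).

$1,485.27

Monthly rate r = 8.9%/12 = 0.741667% = 0.00741667.
Each month: B ← B·(1+r) − $158.00.
Month 1: interest $13.17; balance after payment $1,631.17.
Month 2: interest $12.10; balance after payment $1,485.27.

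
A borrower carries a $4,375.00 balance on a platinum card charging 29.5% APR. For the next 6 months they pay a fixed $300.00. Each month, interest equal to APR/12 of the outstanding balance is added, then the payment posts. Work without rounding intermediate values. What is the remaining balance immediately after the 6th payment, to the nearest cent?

$3,146.98

Monthly rate r = 29.5%/12 = 2.45833% = 0.0245833.
Each month: B ← B·(1+r) − $300.00.
Month 1: interest $107.55; balance after payment $4,182.55.
Month 2: interest $102.82; balance after payment $3,985.37.
Month 3: interest $97.97; balance after payment $3,783.35.
Month 4: interest $93.01; balance after payment $3,576.35.
Month 5: interest $87.92; balance after payment $3,364.27.
Month 6: interest $82.71; balance after payment $3,146.98.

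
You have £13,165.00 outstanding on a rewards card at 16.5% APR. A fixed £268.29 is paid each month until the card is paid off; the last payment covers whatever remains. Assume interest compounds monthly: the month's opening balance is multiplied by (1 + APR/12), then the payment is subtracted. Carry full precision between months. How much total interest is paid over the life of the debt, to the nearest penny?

Monthly rate r = 16.5%/12 = 1.375% = 0.01375.
Payoff takes n = ⌈−ln(1 − rB₀/P)/ln(1+r)⌉ = ⌈82.236⌉ = 83 payments; the last is £63.76.
Total paid = 82·£268.29 + £63.76 = £22,063.54.
Total interest = total paid − principal = £22,063.54 − £13,165.00 = £8,898.54.

£8,898.54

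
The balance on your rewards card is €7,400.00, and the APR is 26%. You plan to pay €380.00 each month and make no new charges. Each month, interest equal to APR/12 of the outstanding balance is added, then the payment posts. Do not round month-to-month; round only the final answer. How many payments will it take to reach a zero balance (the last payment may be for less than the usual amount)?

Monthly rate r = 26%/12 = 2.16667% = 0.0216667.
Recurrence: B ← B·(1+r) − €380.00.
Month 1: interest €160.33; balance after payment €7,180.33.
Month 2: interest €155.57; balance after payment €6,955.91.
Closed form: n = −ln(1 − rB₀/P)/ln(1+r) = −ln(0.57807)/ln(1.02167) ≈ 25.568, so the balance reaches zero during payment 26.

26 months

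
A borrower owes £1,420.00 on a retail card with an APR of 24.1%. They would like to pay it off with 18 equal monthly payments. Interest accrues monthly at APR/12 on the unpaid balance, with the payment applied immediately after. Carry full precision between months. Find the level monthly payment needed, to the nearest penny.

£94.79

Monthly rate r = 24.1%/12 = 2.00833% = 0.0200833.
Level-payment amortization: P = B₀·r / (1 − (1+r)^(−n)) = 1420.00·0.0200833 / (1 − 1.02008^(−18)).
Denominator 1 − (1+r)^(−18) = 0.300869472.
P = 28.5183 / 0.300869472 ≈ 94.79.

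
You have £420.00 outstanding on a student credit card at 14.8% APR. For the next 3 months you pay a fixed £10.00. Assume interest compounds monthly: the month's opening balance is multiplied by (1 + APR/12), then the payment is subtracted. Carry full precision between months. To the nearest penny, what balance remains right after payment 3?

Monthly rate r = 14.8%/12 = 1.23333% = 0.0123333.
Each month: B ← B·(1+r) − £10.00.
Month 1: interest £5.18; balance after payment £415.18.
Month 2: interest £5.12; balance after payment £410.30.
Month 3: interest £5.06; balance after payment £405.36.

£405.36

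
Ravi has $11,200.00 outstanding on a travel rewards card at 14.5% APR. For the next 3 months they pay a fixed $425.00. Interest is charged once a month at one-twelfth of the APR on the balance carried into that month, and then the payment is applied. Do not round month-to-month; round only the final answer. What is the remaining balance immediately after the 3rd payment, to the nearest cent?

Monthly rate r = 14.5%/12 = 1.20833% = 0.0120833.
Each month: B ← B·(1+r) − $425.00.
Month 1: interest $135.33; balance after payment $10,910.33.
Month 2: interest $131.83; balance after payment $10,617.17.
Month 3: interest $128.29; balance after payment $10,320.46.

$10,320.46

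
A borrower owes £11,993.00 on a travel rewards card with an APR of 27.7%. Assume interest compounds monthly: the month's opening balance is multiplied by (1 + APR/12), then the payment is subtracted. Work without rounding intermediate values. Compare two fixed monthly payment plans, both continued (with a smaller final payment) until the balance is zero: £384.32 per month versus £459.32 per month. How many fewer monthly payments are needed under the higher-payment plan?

15 fewer payments

Monthly rate r = 27.7%/12 = 2.30833% = 0.0230833.
At £384.32/mo: n = ⌈−ln(1 − rB₀/P)/ln(1+r)⌉ = 56 payments (last £320.65); total interest = total paid − £11,993.00 = £9,465.25.
At £459.32/mo: 41 payments (last £207.80); total interest £6,587.60.
Payments saved = 56 − 41 = 15.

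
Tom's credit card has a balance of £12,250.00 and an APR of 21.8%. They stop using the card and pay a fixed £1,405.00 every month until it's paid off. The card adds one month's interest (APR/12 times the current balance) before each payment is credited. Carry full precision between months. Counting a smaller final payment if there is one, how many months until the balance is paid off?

10 months

Monthly rate r = 21.8%/12 = 1.81667% = 0.0181667.
Recurrence: B ← B·(1+r) − £1,405.00.
Month 1: interest £222.54; balance after payment £11,067.54.
Month 2: interest £201.06; balance after payment £9,863.60.
Closed form: n = −ln(1 − rB₀/P)/ln(1+r) = −ln(0.84161)/ln(1.01817) ≈ 9.578, so the balance reaches zero during payment 10.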